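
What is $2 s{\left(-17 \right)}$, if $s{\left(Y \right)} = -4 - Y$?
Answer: $26$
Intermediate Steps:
$2 s{\left(-17 \right)} = 2 \left(-4 - -17\right) = 2 \left(-4 + 17\right) = 2 \cdot 13 = 26$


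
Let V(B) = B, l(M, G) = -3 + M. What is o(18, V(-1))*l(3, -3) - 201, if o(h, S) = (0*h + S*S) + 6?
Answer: -201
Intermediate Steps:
o(h, S) = 6 + S² (o(h, S) = (0 + S²) + 6 = S² + 6 = 6 + S²)
o(18, V(-1))*l(3, -3) - 201 = (6 + (-1)²)*(-3 + 3) - 201 = (6 + 1)*0 - 201 = 7*0 - 201 = 0 - 201 = -201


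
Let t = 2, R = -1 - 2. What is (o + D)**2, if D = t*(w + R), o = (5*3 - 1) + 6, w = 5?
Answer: 576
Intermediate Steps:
R = -3
o = 20 (o = (15 - 1) + 6 = 14 + 6 = 20)
D = 4 (D = 2*(5 - 3) = 2*2 = 4)
(o + D)**2 = (20 + 4)**2 = 24**2 = 576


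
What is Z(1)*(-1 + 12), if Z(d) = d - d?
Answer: 0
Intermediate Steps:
Z(d) = 0
Z(1)*(-1 + 12) = 0*(-1 + 12) = 0*11 = 0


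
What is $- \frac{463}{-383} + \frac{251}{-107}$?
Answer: $- \frac{46592}{40981} \approx -1.1369$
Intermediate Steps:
$- \frac{463}{-383} + \frac{251}{-107} = \left(-463\right) \left(- \frac{1}{383}\right) + 251 \left(- \frac{1}{107}\right) = \frac{463}{383} - \frac{251}{107} = - \frac{46592}{40981}$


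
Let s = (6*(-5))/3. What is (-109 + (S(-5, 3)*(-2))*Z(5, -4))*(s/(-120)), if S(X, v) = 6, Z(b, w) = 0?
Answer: -109/12 ≈ -9.0833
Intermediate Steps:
s = -10 (s = -30*⅓ = -10)
(-109 + (S(-5, 3)*(-2))*Z(5, -4))*(s/(-120)) = (-109 + (6*(-2))*0)*(-10/(-120)) = (-109 - 12*0)*(-10*(-1/120)) = (-109 + 0)*(1/12) = -109*1/12 = -109/12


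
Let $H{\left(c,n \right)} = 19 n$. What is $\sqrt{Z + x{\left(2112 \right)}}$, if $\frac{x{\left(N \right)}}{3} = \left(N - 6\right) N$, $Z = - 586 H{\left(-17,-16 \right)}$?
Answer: $4 \sqrt{845110} \approx 3677.2$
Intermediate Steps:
$Z = 178144$ ($Z = - 586 \cdot 19 \left(-16\right) = \left(-586\right) \left(-304\right) = 178144$)
$x{\left(N \right)} = 3 N \left(-6 + N\right)$ ($x{\left(N \right)} = 3 \left(N - 6\right) N = 3 \left(-6 + N\right) N = 3 N \left(-6 + N\right)$)
$\sqrt{Z + x{\left(2112 \right)}} = \sqrt{178144 + 3 \cdot 2112 \left(-6 + 2112\right)} = \sqrt{178144 + 3 \cdot 2112 \cdot 2106} = \sqrt{178144 + 13343616} = \sqrt{13521760} = 4 \sqrt{845110}$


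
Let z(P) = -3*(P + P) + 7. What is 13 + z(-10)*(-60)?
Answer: -4007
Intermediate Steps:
z(P) = 7 - 6*P (z(P) = -6*P + 7 = 7 - 6*P)
13 + z(-10)*(-60) = 13 + (7 - 6*(-10))*(-60) = 13 + (7 + 60)*(-60) = 13 + 67*(-60) = 13 - 4020 = -4007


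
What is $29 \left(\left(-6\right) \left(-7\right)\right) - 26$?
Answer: $1192$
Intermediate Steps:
$29 \left(\left(-6\right) \left(-7\right)\right) - 26 = 29 \cdot 42 - 26 = 1218 - 26 = 1192$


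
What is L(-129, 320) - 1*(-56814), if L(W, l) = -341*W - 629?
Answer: 100174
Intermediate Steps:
L(W, l) = -629 - 341*W
L(-129, 320) - 1*(-56814) = (-629 - 341*(-129)) - 1*(-56814) = (-629 + 43989) + 56814 = 43360 + 56814 = 100174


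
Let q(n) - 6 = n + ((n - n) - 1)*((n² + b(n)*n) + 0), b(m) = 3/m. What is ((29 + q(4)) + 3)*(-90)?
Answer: -2070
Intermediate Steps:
q(n) = 3 + n - n² (q(n) = 6 + (n + ((n - n) - 1)*((n² + (3/n)*n) + 0)) = 6 + (n + (0 - 1)*((n² + 3) + 0)) = 6 + (n - ((3 + n²) + 0)) = 6 + (n - (3 + n²)) = 6 + (n + (-3 - n²)) = 6 + (-3 + n - n²) = 3 + n - n²)
((29 + q(4)) + 3)*(-90) = ((29 + (3 + 4 - 1*4²)) + 3)*(-90) = ((29 + (3 + 4 - 1*16)) + 3)*(-90) = ((29 + (3 + 4 - 16)) + 3)*(-90) = ((29 - 9) + 3)*(-90) = (20 + 3)*(-90) = 23*(-90) = -2070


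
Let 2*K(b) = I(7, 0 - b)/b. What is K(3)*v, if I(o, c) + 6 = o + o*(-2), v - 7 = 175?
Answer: -1183/3 ≈ -394.33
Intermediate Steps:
v = 182 (v = 7 + 175 = 182)
I(o, c) = -6 - o (I(o, c) = -6 + (o + o*(-2)) = -6 + (o - 2*o) = -6 - o)
K(b) = -13/(2*b) (K(b) = ((-6 - 1*7)/b)/2 = ((-6 - 7)/b)/2 = (-13/b)/2 = -13/(2*b))
K(3)*v = -13/2/3*182 = -13/2*⅓*182 = -13/6*182 = -1183/3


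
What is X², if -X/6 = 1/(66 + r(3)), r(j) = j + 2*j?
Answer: 4/625 ≈ 0.0064000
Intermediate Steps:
r(j) = 3*j
X = -2/25 (X = -6/(66 + 3*3) = -6/(66 + 9) = -6/75 = -6*1/75 = -2/25 ≈ -0.080000)
X² = (-2/25)² = 4/625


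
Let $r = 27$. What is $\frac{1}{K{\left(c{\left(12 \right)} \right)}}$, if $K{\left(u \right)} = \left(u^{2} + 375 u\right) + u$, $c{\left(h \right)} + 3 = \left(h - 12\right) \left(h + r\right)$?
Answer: $- \frac{1}{1119} \approx -0.00089366$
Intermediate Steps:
$c{\left(h \right)} = -3 + \left(-12 + h\right) \left(27 + h\right)$ ($c{\left(h \right)} = -3 + \left(h - 12\right) \left(h + 27\right) = -3 + \left(-12 + h\right) \left(27 + h\right)$)
$K{\left(u \right)} = u^{2} + 376 u$
$\frac{1}{K{\left(c{\left(12 \right)} \right)}} = \frac{1}{\left(-327 + 12^{2} + 15 \cdot 12\right) \left(376 + \left(-327 + 12^{2} + 15 \cdot 12\right)\right)} = \frac{1}{\left(-327 + 144 + 180\right) \left(376 + \left(-327 + 144 + 180\right)\right)} = \frac{1}{\left(-3\right) \left(376 - 3\right)} = \frac{1}{\left(-3\right) 373} = \frac{1}{-1119} = - \frac{1}{1119}$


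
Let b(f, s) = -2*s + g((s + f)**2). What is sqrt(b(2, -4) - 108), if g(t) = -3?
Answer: I*sqrt(103) ≈ 10.149*I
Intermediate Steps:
b(f, s) = -3 - 2*s (b(f, s) = -2*s - 3 = -3 - 2*s)
sqrt(b(2, -4) - 108) = sqrt((-3 - 2*(-4)) - 108) = sqrt((-3 + 8) - 108) = sqrt(5 - 108) = sqrt(-103) = I*sqrt(103)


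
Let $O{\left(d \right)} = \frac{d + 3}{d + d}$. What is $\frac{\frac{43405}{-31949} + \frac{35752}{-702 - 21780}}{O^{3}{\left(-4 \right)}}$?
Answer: $- \frac{542226395648}{359138709} \approx -1509.8$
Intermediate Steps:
$O{\left(d \right)} = \frac{3 + d}{2 d}$
$\frac{\frac{43405}{-31949} + \frac{35752}{-702 - 21780}}{O^{3}{\left(-4 \right)}} = \frac{\frac{43405}{-31949} + \frac{35752}{-702 - 21780}}{\left(\frac{3 - 4}{2 \left(-4\right)}\right)^{3}} = \frac{43405 \left(- \frac{1}{31949}\right) + \frac{35752}{-22482}}{\left(\frac{1}{2} \left(- \frac{1}{4}\right) \left(-1\right)\right)^{3}} = \frac{- \frac{43405}{31949} + 35752 \left(- \frac{1}{22482}\right)}{\left(\frac{1}{8}\right)^{3}} = \left(- \frac{43405}{31949} - \frac{17876}{11241}\right) \frac{1}{\frac{1}{512}} = \left(- \frac{1059035929}{359138709}\right) 512 = - \frac{542226395648}{359138709}$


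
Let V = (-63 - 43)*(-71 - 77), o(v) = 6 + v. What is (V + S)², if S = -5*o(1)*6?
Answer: 239568484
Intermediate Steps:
S = -210 (S = -5*(6 + 1)*6 = -5*7*6 = -35*6 = -210)
V = 15688 (V = -106*(-148) = 15688)
(V + S)² = (15688 - 210)² = 15478² = 239568484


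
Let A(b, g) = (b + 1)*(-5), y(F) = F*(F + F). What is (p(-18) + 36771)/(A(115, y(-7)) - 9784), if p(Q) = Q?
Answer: -36753/10364 ≈ -3.5462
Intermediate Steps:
y(F) = 2*F² (y(F) = F*(2*F) = 2*F²)
A(b, g) = -5 - 5*b (A(b, g) = (1 + b)*(-5) = -5 - 5*b)
(p(-18) + 36771)/(A(115, y(-7)) - 9784) = (-18 + 36771)/((-5 - 5*115) - 9784) = 36753/((-5 - 575) - 9784) = 36753/(-580 - 9784) = 36753/(-10364) = 36753*(-1/10364) = -36753/10364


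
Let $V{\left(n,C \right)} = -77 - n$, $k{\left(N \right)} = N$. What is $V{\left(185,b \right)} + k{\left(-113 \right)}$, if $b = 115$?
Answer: $-375$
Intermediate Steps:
$V{\left(185,b \right)} + k{\left(-113 \right)} = \left(-77 - 185\right) - 113 = -262 - 113 = -375$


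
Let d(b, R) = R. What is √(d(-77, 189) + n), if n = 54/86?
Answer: 3*√38958/43 ≈ 13.771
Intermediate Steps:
n = 27/43 (n = 54*(1/86) = 27/43 ≈ 0.62791)
√(d(-77, 189) + n) = √(189 + 27/43) = √(8154/43) = 3*√38958/43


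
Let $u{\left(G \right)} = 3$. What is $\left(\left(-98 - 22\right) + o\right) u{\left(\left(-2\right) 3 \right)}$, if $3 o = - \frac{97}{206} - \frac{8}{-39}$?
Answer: $- \frac{2894375}{8034} \approx -360.27$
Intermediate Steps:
$o = - \frac{2135}{24102}$ ($o = \frac{- \frac{97}{206} - \frac{8}{-39}}{3} = \frac{\left(-97\right) \frac{1}{206} - - \frac{8}{39}}{3} = \frac{- \frac{97}{206} + \frac{8}{39}}{3} = \frac{1}{3} \left(- \frac{2135}{8034}\right) = - \frac{2135}{24102} \approx -0.088582$)
$\left(\left(-98 - 22\right) + o\right) u{\left(\left(-2\right) 3 \right)} = \left(\left(-98 - 22\right) - \frac{2135}{24102}\right) 3 = \left(-120 - \frac{2135}{24102}\right) 3 = \left(- \frac{2894375}{24102}\right) 3 = - \frac{2894375}{8034}$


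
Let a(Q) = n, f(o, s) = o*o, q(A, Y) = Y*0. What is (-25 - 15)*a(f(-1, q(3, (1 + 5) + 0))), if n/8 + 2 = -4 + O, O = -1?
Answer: 2240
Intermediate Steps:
q(A, Y) = 0
f(o, s) = o²
n = -56 (n = -16 + 8*(-4 - 1) = -16 + 8*(-5) = -16 - 40 = -56)
a(Q) = -56
(-25 - 15)*a(f(-1, q(3, (1 + 5) + 0))) = (-25 - 15)*(-56) = -40*(-56) = 2240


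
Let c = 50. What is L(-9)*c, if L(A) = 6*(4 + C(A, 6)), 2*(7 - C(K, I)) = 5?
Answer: 2550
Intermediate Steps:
C(K, I) = 9/2 (C(K, I) = 7 - ½*5 = 7 - 5/2 = 9/2)
L(A) = 51 (L(A) = 6*(4 + 9/2) = 6*(17/2) = 51)
L(-9)*c = 51*50 = 2550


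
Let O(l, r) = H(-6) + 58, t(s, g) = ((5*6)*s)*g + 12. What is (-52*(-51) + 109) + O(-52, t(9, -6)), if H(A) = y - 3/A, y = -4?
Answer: 5631/2 ≈ 2815.5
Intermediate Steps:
t(s, g) = 12 + 30*g*s (t(s, g) = (30*s)*g + 12 = 30*g*s + 12 = 12 + 30*g*s)
H(A) = -4 - 3/A
O(l, r) = 109/2 (O(l, r) = (-4 - 3/(-6)) + 58 = (-4 - 3*(-⅙)) + 58 = (-4 + ½) + 58 = -7/2 + 58 = 109/2)
(-52*(-51) + 109) + O(-52, t(9, -6)) = (-52*(-51) + 109) + 109/2 = (2652 + 109) + 109/2 = 2761 + 109/2 = 5631/2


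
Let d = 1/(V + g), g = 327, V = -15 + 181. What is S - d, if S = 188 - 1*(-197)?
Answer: 189804/493 ≈ 385.00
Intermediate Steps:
V = 166
S = 385 (S = 188 + 197 = 385)
d = 1/493 (d = 1/(166 + 327) = 1/493 ≈ 0.0020284)
S - d = 385 - 1*1/493 = 385 - 1/493 = 189804/493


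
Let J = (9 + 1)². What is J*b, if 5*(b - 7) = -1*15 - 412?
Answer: -7840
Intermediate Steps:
J = 100 (J = 10² = 100)
b = -392/5 (b = 7 + (-1*15 - 412)/5 = 7 + (-15 - 412)/5 = 7 + (⅕)*(-427) = 7 - 427/5 = -392/5 ≈ -78.400)
J*b = 100*(-392/5) = -7840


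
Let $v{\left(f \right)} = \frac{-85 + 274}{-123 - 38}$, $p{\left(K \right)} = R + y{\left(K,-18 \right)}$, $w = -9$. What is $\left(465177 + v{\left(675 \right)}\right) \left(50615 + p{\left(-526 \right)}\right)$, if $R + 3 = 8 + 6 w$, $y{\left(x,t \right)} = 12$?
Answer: $\frac{541136247432}{23} \approx 2.3528 \cdot 10^{10}$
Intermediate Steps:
$R = -49$ ($R = -3 + \left(8 + 6 \left(-9\right)\right) = -3 + \left(8 - 54\right) = -3 - 46 = -49$)
$p{\left(K \right)} = -37$ ($p{\left(K \right)} = -49 + 12 = -37$)
$v{\left(f \right)} = - \frac{27}{23}$ ($v{\left(f \right)} = \frac{189}{-161} = 189 \left(- \frac{1}{161}\right) = - \frac{27}{23}$)
$\left(465177 + v{\left(675 \right)}\right) \left(50615 + p{\left(-526 \right)}\right) = \left(465177 - \frac{27}{23}\right) \left(50615 - 37\right) = \frac{10699044}{23} \cdot 50578 = \frac{541136247432}{23}$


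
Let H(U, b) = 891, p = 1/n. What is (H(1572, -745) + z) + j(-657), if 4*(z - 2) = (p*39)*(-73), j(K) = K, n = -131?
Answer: 126511/524 ≈ 241.43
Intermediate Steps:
p = -1/131 (p = 1/(-131) = -1/131 ≈ -0.0076336)
z = 3895/524 (z = 2 + (-1/131*39*(-73))/4 = 2 + (-39/131*(-73))/4 = 2 + (¼)*(2847/131) = 2 + 2847/524 = 3895/524 ≈ 7.4332)
(H(1572, -745) + z) + j(-657) = (891 + 3895/524) - 657 = 470779/524 - 657 = 126511/524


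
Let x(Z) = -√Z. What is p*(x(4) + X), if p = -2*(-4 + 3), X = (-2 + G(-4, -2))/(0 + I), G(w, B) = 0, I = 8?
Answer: -9/2 ≈ -4.5000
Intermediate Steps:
X = -¼ (X = (-2 + 0)/(0 + 8) = -2/8 = -2*⅛ = -¼ ≈ -0.25000)
p = 2 (p = -2*(-1) = 2)
p*(x(4) + X) = 2*(-√4 - ¼) = 2*(-1*2 - ¼) = 2*(-2 - ¼) = 2*(-9/4) = -9/2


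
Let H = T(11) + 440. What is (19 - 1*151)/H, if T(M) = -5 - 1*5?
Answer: -66/215 ≈ -0.30698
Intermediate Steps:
T(M) = -10 (T(M) = -5 - 5 = -10)
H = 430 (H = -10 + 440 = 430)
(19 - 1*151)/H = (19 - 1*151)/430 = (19 - 151)*(1/430) = -132*1/430 = -66/215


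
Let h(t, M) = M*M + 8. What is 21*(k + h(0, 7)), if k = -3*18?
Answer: 63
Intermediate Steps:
k = -54
h(t, M) = 8 + M² (h(t, M) = M² + 8 = 8 + M²)
21*(k + h(0, 7)) = 21*(-54 + (8 + 7²)) = 21*(-54 + (8 + 49)) = 21*(-54 + 57) = 21*3 = 63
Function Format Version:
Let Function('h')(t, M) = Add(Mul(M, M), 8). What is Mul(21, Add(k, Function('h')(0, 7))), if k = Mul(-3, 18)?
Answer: 63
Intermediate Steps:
k = -54
Function('h')(t, M) = Add(8, Pow(M, 2)) (Function('h')(t, M) = Add(Pow(M, 2), 8) = Add(8, Pow(M, 2)))
Mul(21, Add(k, Function('h')(0, 7))) = Mul(21, Add(-54, Add(8, Pow(7, 2)))) = Mul(21, Add(-54, Add(8, 49))) = Mul(21, Add(-54, 57)) = Mul(21, 3) = 63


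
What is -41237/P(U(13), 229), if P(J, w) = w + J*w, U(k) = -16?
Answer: 41237/3435 ≈ 12.005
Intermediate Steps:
-41237/P(U(13), 229) = -41237*1/(229*(1 - 16)) = -41237/(229*(-15)) = -41237/(-3435) = -41237*(-1/3435) = 41237/3435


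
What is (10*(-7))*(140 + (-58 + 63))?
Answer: -10150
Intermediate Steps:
(10*(-7))*(140 + (-58 + 63)) = -70*(140 + 5) = -70*145 = -10150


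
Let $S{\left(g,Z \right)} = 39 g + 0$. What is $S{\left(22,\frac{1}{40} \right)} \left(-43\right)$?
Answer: $-36894$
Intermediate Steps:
$S{\left(g,Z \right)} = 39 g$
$S{\left(22,\frac{1}{40} \right)} \left(-43\right) = 39 \cdot 22 \left(-43\right) = 858 \left(-43\right) = -36894$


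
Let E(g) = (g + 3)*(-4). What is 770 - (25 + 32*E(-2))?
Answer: 873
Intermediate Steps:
E(g) = -12 - 4*g (E(g) = (3 + g)*(-4) = -12 - 4*g)
770 - (25 + 32*E(-2)) = 770 - (25 + 32*(-12 - 4*(-2))) = 770 - (25 + 32*(-12 + 8)) = 770 - (25 + 32*(-4)) = 770 - (25 - 128) = 770 - 1*(-103) = 770 + 103 = 873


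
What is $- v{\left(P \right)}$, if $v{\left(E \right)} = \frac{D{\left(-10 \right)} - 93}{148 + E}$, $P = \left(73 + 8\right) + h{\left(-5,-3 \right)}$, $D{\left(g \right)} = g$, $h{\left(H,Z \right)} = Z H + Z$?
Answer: $\frac{103}{241} \approx 0.42739$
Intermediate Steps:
$h{\left(H,Z \right)} = Z + H Z$ ($h{\left(H,Z \right)} = H Z + Z = Z + H Z$)
$P = 93$ ($P = \left(73 + 8\right) - 3 \left(1 - 5\right) = 81 - -12 = 81 + 12 = 93$)
$v{\left(E \right)} = - \frac{103}{148 + E}$ ($v{\left(E \right)} = \frac{-10 - 93}{148 + E} = - \frac{103}{148 + E}$)
$- v{\left(P \right)} = - \frac{-103}{148 + 93} = - \frac{-103}{241} = \left(-1\right) \left(- \frac{103}{241}\right) = \frac{103}{241}$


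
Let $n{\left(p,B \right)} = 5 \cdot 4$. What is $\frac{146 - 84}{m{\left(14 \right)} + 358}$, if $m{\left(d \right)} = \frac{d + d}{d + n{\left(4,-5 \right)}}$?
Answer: $\frac{527}{3050} \approx 0.17279$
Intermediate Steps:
$n{\left(p,B \right)} = 20$
$m{\left(d \right)} = \frac{2 d}{20 + d}$ ($m{\left(d \right)} = \frac{d + d}{d + 20} = \frac{2 d}{20 + d}$)
$\frac{146 - 84}{m{\left(14 \right)} + 358} = \frac{146 - 84}{2 \cdot 14 \frac{1}{20 + 14} + 358} = \frac{62}{2 \cdot 14 \cdot \frac{1}{34} + 358} = \frac{62}{\frac{14}{17} + 358} = \frac{62}{\frac{6100}{17}} = 62 \cdot \frac{17}{6100} = \frac{527}{3050}$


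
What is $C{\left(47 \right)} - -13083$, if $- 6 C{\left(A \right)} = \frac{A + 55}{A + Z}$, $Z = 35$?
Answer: $\frac{1072789}{82} \approx 13083.0$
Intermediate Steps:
$C{\left(A \right)} = - \frac{55 + A}{6 \left(35 + A\right)}$ ($C{\left(A \right)} = - \frac{\left(A + 55\right) \frac{1}{A + 35}}{6} = - \frac{\left(55 + A\right) \frac{1}{35 + A}}{6} = - \frac{\frac{1}{35 + A} \left(55 + A\right)}{6} = - \frac{55 + A}{6 \left(35 + A\right)}$)
$C{\left(47 \right)} - -13083 = \frac{-55 - 47}{6 \left(35 + 47\right)} - -13083 = \frac{-55 - 47}{6 \cdot 82} + 13083 = \frac{1}{6} \cdot \frac{1}{82} \left(-102\right) + 13083 = - \frac{17}{82} + 13083 = \frac{1072789}{82}$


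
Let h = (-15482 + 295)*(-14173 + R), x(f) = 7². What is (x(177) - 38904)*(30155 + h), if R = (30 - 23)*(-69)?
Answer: -8649543683085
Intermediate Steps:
R = -483 (R = 7*(-69) = -483)
x(f) = 49
h = 222580672 (h = (-15482 + 295)*(-14173 - 483) = -15187*(-14656) = 222580672)
(x(177) - 38904)*(30155 + h) = (49 - 38904)*(30155 + 222580672) = -38855*222610827 = -8649543683085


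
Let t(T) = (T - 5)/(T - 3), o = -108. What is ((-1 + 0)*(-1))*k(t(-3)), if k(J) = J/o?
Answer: -1/81 ≈ -0.012346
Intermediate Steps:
t(T) = (-5 + T)/(-3 + T)
k(J) = -J/108 (k(J) = J/(-108) = J*(-1/108) = -J/108)
((-1 + 0)*(-1))*k(t(-3)) = ((-1 + 0)*(-1))*(-(-5 - 3)/(108*(-3 - 3))) = (-1*(-1))*(-(-8)/(108*(-6))) = 1*(-(-1)*(-8)/648) = 1*(-1/108*4/3) = 1*(-1/81) = -1/81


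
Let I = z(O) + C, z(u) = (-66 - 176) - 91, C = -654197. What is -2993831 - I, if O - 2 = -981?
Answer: -2339301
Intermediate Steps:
O = -979 (O = 2 - 981 = -979)
z(u) = -333 (z(u) = -242 - 91 = -333)
I = -654530 (I = -333 - 654197 = -654530)
-2993831 - I = -2993831 - 1*(-654530) = -2993831 + 654530 = -2339301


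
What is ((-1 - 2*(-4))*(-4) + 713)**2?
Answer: 469225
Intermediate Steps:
((-1 - 2*(-4))*(-4) + 713)**2 = ((-1 + 8)*(-4) + 713)**2 = (7*(-4) + 713)**2 = (-28 + 713)**2 = 685**2 = 469225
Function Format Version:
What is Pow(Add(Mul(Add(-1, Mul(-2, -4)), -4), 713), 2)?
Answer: 469225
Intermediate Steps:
Pow(Add(Mul(Add(-1, Mul(-2, -4)), -4), 713), 2) = Pow(Add(Mul(Add(-1, 8), -4), 713), 2) = Pow(Add(Mul(7, -4), 713), 2) = Pow(Add(-28, 713), 2) = Pow(685, 2) = 469225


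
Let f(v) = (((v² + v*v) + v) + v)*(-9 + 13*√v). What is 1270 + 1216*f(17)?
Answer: -6696458 + 9674496*√17 ≈ 3.3193e+7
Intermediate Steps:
f(v) = (-9 + 13*√v)*(2*v + 2*v²) (f(v) = (((v² + v²) + v) + v)*(-9 + 13*√v) = ((2*v² + v) + v)*(-9 + 13*√v) = ((v + 2*v²) + v)*(-9 + 13*√v) = (2*v + 2*v²)*(-9 + 13*√v) = (-9 + 13*√v)*(2*v + 2*v²))
1270 + 1216*f(17) = 1270 + 1216*(-18*17 - 18*17² + 26*17^(3/2) + 26*17^(5/2)) = 1270 + 1216*(-306 - 18*289 + 26*(17*√17) + 26*(289*√17)) = 1270 + 1216*(-306 - 5202 + 442*√17 + 7514*√17) = 1270 + 1216*(-5508 + 7956*√17) = 1270 + (-6697728 + 9674496*√17) = -6696458 + 9674496*√17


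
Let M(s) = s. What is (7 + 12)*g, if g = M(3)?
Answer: 57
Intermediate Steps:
g = 3
(7 + 12)*g = (7 + 12)*3 = 19*3 = 57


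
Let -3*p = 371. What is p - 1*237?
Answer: -1082/3 ≈ -360.67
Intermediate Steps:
p = -371/3 (p = -⅓*371 = -371/3 ≈ -123.67)
p - 1*237 = -371/3 - 1*237 = -371/3 - 237 = -1082/3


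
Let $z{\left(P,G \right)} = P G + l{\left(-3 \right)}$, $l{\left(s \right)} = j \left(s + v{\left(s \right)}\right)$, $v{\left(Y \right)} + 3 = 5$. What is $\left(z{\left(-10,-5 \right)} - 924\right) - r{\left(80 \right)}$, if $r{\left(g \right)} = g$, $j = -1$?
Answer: $-953$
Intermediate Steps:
$v{\left(Y \right)} = 2$ ($v{\left(Y \right)} = -3 + 5 = 2$)
$l{\left(s \right)} = -2 - s$ ($l{\left(s \right)} = - (s + 2) = - (2 + s) = -2 - s$)
$z{\left(P,G \right)} = 1 + G P$ ($z{\left(P,G \right)} = P G - -1 = G P + \left(-2 + 3\right) = G P + 1 = 1 + G P$)
$\left(z{\left(-10,-5 \right)} - 924\right) - r{\left(80 \right)} = \left(\left(1 - -50\right) - 924\right) - 80 = \left(\left(1 + 50\right) - 924\right) - 80 = \left(51 - 924\right) - 80 = -873 - 80 = -953$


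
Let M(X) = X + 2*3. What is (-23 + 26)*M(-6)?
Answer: 0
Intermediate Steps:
M(X) = 6 + X (M(X) = X + 6 = 6 + X)
(-23 + 26)*M(-6) = (-23 + 26)*(6 - 6) = 3*0 = 0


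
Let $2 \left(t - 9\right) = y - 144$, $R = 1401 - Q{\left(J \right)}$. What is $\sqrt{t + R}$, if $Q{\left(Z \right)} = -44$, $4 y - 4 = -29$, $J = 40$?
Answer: $\frac{\sqrt{22062}}{4} \approx 37.133$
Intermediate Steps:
$y = - \frac{25}{4}$ ($y = 1 + \frac{1}{4} \left(-29\right) = 1 - \frac{29}{4} = - \frac{25}{4} \approx -6.25$)
$R = 1445$ ($R = 1401 - -44 = 1401 + 44 = 1445$)
$t = - \frac{529}{8}$ ($t = 9 + \frac{- \frac{25}{4} - 144}{2} = 9 + \frac{1}{2} \left(- \frac{601}{4}\right) = 9 - \frac{601}{8} = - \frac{529}{8} \approx -66.125$)
$\sqrt{t + R} = \sqrt{- \frac{529}{8} + 1445} = \sqrt{\frac{11031}{8}} = \frac{\sqrt{22062}}{4}$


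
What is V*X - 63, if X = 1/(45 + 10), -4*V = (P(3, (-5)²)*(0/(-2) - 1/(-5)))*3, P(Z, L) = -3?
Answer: -69291/1100 ≈ -62.992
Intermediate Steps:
V = 9/20 (V = -(-3*(0/(-2) - 1/(-5)))*3/4 = -(-3*(0*(-½) - 1*(-⅕)))*3/4 = -(-3*(0 + ⅕))*3/4 = -(-3*⅕)*3/4 = -(-3)*3/20 = -¼*(-9/5) = 9/20 ≈ 0.45000)
X = 1/55 ≈ 0.018182
V*X - 63 = (9/20)*(1/55) - 63 = 9/1100 - 63 = -69291/1100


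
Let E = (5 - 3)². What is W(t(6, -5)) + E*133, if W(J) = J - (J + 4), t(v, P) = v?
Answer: 528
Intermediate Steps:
W(J) = -4 (W(J) = J - (4 + J) = J + (-4 - J) = -4)
E = 4 (E = 2² = 4)
W(t(6, -5)) + E*133 = -4 + 4*133 = -4 + 532 = 528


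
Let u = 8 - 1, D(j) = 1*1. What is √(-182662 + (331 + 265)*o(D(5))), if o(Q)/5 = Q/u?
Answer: I*√8929578/7 ≈ 426.89*I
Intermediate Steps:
D(j) = 1
u = 7
o(Q) = 5*Q/7 (o(Q) = 5*(Q/7) = 5*Q/7)
√(-182662 + (331 + 265)*o(D(5))) = √(-182662 + (331 + 265)*((5/7)*1)) = √(-182662 + 596*(5/7)) = √(-182662 + 2980/7) = √(-1275654/7) = I*√8929578/7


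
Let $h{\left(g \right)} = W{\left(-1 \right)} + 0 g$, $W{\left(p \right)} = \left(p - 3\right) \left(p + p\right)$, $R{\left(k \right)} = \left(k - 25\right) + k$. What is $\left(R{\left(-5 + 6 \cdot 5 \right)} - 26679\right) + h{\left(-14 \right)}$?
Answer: $-26646$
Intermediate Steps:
$R{\left(k \right)} = -25 + 2 k$ ($R{\left(k \right)} = \left(-25 + k\right) + k = -25 + 2 k$)
$W{\left(p \right)} = 2 p \left(-3 + p\right)$ ($W{\left(p \right)} = \left(-3 + p\right) 2 p = 2 p \left(-3 + p\right)$)
$h{\left(g \right)} = 8$ ($h{\left(g \right)} = 2 \left(-1\right) \left(-3 - 1\right) + 0 g = 2 \left(-1\right) \left(-4\right) + 0 = 8 + 0 = 8$)
$\left(R{\left(-5 + 6 \cdot 5 \right)} - 26679\right) + h{\left(-14 \right)} = \left(\left(-25 + 2 \left(-5 + 6 \cdot 5\right)\right) - 26679\right) + 8 = \left(\left(-25 + 2 \left(-5 + 30\right)\right) - 26679\right) + 8 = \left(\left(-25 + 2 \cdot 25\right) - 26679\right) + 8 = \left(\left(-25 + 50\right) - 26679\right) + 8 = \left(25 - 26679\right) + 8 = -26654 + 8 = -26646$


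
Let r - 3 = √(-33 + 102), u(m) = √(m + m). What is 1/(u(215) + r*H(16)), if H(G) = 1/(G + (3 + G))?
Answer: 35/(3 + √69 + 35*√430) ≈ 0.047485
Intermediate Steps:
H(G) = 1/(3 + 2*G)
u(m) = √2*√m (u(m) = √(2*m) = √2*√m)
r = 3 + √69 (r = 3 + √(-33 + 102) = 3 + √69 ≈ 11.307)
1/(u(215) + r*H(16)) = 1/(√2*√215 + (3 + √69)/(3 + 2*16)) = 1/(√430 + (3 + √69)/(3 + 32)) = 1/(√430 + (3 + √69)/35) = 1/(√430 + (3 + √69)*(1/35)) = 1/(√430 + (3/35 + √69/35)) = 1/(3/35 + √430 + √69/35)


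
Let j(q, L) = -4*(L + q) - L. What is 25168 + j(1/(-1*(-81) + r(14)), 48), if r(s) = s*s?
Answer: 6905052/277 ≈ 24928.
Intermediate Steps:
r(s) = s²
j(q, L) = -5*L - 4*q (j(q, L) = (-4*L - 4*q) - L = -5*L - 4*q)
25168 + j(1/(-1*(-81) + r(14)), 48) = 25168 + (-5*48 - 4/(-1*(-81) + 14²)) = 25168 + (-240 - 4/(81 + 196)) = 25168 + (-240 - 4/277) = 25168 - 66484/277 = 6905052/277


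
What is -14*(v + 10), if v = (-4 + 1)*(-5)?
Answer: -350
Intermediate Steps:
v = 15 (v = -3*(-5) = 15)
-14*(v + 10) = -14*(15 + 10) = -14*25 = -350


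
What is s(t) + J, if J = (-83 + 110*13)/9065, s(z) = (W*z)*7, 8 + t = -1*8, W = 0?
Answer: 1347/9065 ≈ 0.14859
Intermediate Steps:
t = -16 (t = -8 - 1*8 = -8 - 8 = -16)
s(z) = 0 (s(z) = (0*z)*7 = 0*7 = 0)
J = 1347/9065 (J = (-83 + 1430)*(1/9065) = 1347*(1/9065) = 1347/9065 ≈ 0.14859)
s(t) + J = 0 + 1347/9065 = 1347/9065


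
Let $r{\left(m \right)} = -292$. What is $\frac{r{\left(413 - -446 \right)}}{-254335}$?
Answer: $\frac{292}{254335} \approx 0.0011481$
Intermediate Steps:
$\frac{r{\left(413 - -446 \right)}}{-254335} = - \frac{292}{-254335} = \left(-292\right) \left(- \frac{1}{254335}\right) = \frac{292}{254335}$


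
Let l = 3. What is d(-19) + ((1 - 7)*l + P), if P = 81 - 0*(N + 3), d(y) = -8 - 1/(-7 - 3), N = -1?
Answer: 551/10 ≈ 55.100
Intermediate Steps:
d(y) = -79/10 (d(y) = -8 - 1/(-10) = -8 - 1*(-1/10) = -8 + 1/10 = -79/10)
P = 81 (P = 81 - 0*(-1 + 3) = 81 - 0*2 = 81 - 1*0 = 81 + 0 = 81)
d(-19) + ((1 - 7)*l + P) = -79/10 + ((1 - 7)*3 + 81) = -79/10 + (-6*3 + 81) = -79/10 + (-18 + 81) = -79/10 + 63 = 551/10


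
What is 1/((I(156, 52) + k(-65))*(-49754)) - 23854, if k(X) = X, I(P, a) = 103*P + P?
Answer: -19178016930645/803974886 ≈ -23854.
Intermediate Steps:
I(P, a) = 104*P
1/((I(156, 52) + k(-65))*(-49754)) - 23854 = 1/((104*156 - 65)*(-49754)) - 23854 = -1/49754/(16224 - 65) - 23854 = -1/49754/16159 - 23854 = (1/16159)*(-1/49754) - 23854 = -1/803974886 - 23854 = -19178016930645/803974886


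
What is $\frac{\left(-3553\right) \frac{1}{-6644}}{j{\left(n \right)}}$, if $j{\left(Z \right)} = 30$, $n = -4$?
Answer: $\frac{323}{18120} \approx 0.017826$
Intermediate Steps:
$\frac{\left(-3553\right) \frac{1}{-6644}}{j{\left(n \right)}} = \frac{\left(-3553\right) \frac{1}{-6644}}{30} = \left(-3553\right) \left(- \frac{1}{6644}\right) \frac{1}{30} = \frac{323}{604} \cdot \frac{1}{30} = \frac{323}{18120}$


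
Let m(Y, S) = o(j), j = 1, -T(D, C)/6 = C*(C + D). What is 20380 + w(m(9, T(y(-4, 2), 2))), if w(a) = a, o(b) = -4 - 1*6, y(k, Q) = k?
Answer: 20370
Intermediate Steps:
T(D, C) = -6*C*(C + D)
o(b) = -10 (o(b) = -4 - 6 = -10)
m(Y, S) = -10
20380 + w(m(9, T(y(-4, 2), 2))) = 20380 - 10 = 20370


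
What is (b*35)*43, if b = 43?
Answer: 64715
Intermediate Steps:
(b*35)*43 = (43*35)*43 = 1505*43 = 64715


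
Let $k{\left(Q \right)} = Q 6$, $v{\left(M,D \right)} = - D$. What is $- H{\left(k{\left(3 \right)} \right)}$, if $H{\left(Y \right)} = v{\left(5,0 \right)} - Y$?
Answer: $18$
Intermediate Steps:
$k{\left(Q \right)} = 6 Q$
$H{\left(Y \right)} = - Y$ ($H{\left(Y \right)} = \left(-1\right) 0 - Y = 0 - Y = - Y$)
$- H{\left(k{\left(3 \right)} \right)} = - \left(-1\right) 6 \cdot 3 = - \left(-1\right) 18 = \left(-1\right) \left(-18\right) = 18$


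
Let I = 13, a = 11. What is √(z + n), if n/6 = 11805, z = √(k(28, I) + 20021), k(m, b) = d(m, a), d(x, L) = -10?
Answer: √(70830 + √20011) ≈ 266.40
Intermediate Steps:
k(m, b) = -10
z = √20011 (z = √(-10 + 20021) = √20011 ≈ 141.46)
n = 70830 (n = 6*11805 = 70830)
√(z + n) = √(√20011 + 70830) = √(70830 + √20011)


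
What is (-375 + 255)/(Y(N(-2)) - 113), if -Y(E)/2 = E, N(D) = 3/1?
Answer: 120/119 ≈ 1.0084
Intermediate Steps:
N(D) = 3 (N(D) = 3*1 = 3)
Y(E) = -2*E
(-375 + 255)/(Y(N(-2)) - 113) = (-375 + 255)/(-2*3 - 113) = -120/(-6 - 113) = -120/(-119) = -120*(-1/119) = 120/119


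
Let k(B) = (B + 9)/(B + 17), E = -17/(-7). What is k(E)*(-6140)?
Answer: -61400/17 ≈ -3611.8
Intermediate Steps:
E = 17/7 (E = -17*(-⅐) = 17/7 ≈ 2.4286)
k(B) = (9 + B)/(17 + B)
k(E)*(-6140) = ((9 + 17/7)/(17 + 17/7))*(-6140) = ((80/7)/(136/7))*(-6140) = ((7/136)*(80/7))*(-6140) = (10/17)*(-6140) = -61400/17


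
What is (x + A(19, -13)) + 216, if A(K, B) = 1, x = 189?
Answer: 406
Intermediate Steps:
(x + A(19, -13)) + 216 = (189 + 1) + 216 = 190 + 216 = 406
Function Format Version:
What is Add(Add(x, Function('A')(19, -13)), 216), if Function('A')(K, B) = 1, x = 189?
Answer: 406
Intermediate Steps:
Add(Add(x, Function('A')(19, -13)), 216) = Add(Add(189, 1), 216) = Add(190, 216) = 406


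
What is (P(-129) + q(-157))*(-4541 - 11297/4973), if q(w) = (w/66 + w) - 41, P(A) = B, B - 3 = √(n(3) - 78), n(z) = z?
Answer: 49054666605/54703 - 112968450*I*√3/4973 ≈ 8.9675e+5 - 39346.0*I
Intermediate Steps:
B = 3 + 5*I*√3 (B = 3 + √(3 - 78) = 3 + √(-75) = 3 + 5*I*√3 ≈ 3.0 + 8.6602*I)
P(A) = 3 + 5*I*√3
q(w) = -41 + 67*w/66 (q(w) = (w*(1/66) + w) - 41 = (w/66 + w) - 41 = 67*w/66 - 41 = -41 + 67*w/66)
(P(-129) + q(-157))*(-4541 - 11297/4973) = ((3 + 5*I*√3) + (-41 + (67/66)*(-157)))*(-4541 - 11297/4973) = ((3 + 5*I*√3) + (-41 - 10519/66))*(-4541 - 11297*1/4973) = ((3 + 5*I*√3) - 13225/66)*(-4541 - 11297/4973) = (-13027/66 + 5*I*√3)*(-22593690/4973) = 49054666605/54703 - 112968450*I*√3/4973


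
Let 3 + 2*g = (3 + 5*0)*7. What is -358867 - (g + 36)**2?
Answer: -360892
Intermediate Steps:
g = 9 (g = -3/2 + ((3 + 5*0)*7)/2 = -3/2 + ((3 + 0)*7)/2 = -3/2 + (3*7)/2 = -3/2 + (1/2)*21 = -3/2 + 21/2 = 9)
-358867 - (g + 36)**2 = -358867 - (9 + 36)**2 = -358867 - 1*45**2 = -358867 - 1*2025 = -358867 - 2025 = -360892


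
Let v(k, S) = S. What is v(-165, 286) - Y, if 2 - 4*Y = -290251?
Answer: -289109/4 ≈ -72277.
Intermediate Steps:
Y = 290253/4 (Y = ½ - ¼*(-290251) = ½ + 290251/4 = 290253/4 ≈ 72563.)
v(-165, 286) - Y = 286 - 1*290253/4 = 286 - 290253/4 = -289109/4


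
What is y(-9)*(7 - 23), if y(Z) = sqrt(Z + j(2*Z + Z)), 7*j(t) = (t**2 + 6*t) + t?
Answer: -48*sqrt(371)/7 ≈ -132.08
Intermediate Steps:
j(t) = t + t**2/7 (j(t) = ((t**2 + 6*t) + t)/7 = (t**2 + 7*t)/7 = t + t**2/7)
y(Z) = sqrt(Z + 3*Z*(7 + 3*Z)/7) (y(Z) = sqrt(Z + (2*Z + Z)*(7 + (2*Z + Z))/7) = sqrt(Z + (3*Z)*(7 + 3*Z)/7) = sqrt(Z + 3*Z*(7 + 3*Z)/7))
y(-9)*(7 - 23) = (sqrt(7)*sqrt(-9*(28 + 9*(-9)))/7)*(7 - 23) = (sqrt(7)*sqrt(-9*(28 - 81))/7)*(-16) = (sqrt(7)*sqrt(-9*(-53))/7)*(-16) = (sqrt(7)*sqrt(477)/7)*(-16) = (sqrt(7)*(3*sqrt(53))/7)*(-16) = (3*sqrt(371)/7)*(-16) = -48*sqrt(371)/7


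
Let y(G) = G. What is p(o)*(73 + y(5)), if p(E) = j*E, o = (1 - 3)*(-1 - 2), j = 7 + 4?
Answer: 5148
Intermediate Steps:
j = 11
o = 6 (o = -2*(-3) = 6)
p(E) = 11*E
p(o)*(73 + y(5)) = (11*6)*(73 + 5) = 66*78 = 5148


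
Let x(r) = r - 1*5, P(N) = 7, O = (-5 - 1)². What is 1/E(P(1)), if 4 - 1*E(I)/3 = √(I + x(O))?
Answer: -2/33 - √38/66 ≈ -0.15401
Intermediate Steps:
O = 36 (O = (-6)² = 36)
x(r) = -5 + r (x(r) = r - 5 = -5 + r)
E(I) = 12 - 3*√(31 + I) (E(I) = 12 - 3*√(I + (-5 + 36)) = 12 - 3*√(I + 31) = 12 - 3*√(31 + I))
1/E(P(1)) = 1/(12 - 3*√(31 + 7)) = 1/(12 - 3*√38)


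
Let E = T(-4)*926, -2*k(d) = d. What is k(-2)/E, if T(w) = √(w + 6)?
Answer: √2/1852 ≈ 0.00076361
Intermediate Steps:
k(d) = -d/2
T(w) = √(6 + w)
E = 926*√2 (E = √(6 - 4)*926 = √2*926 = 926*√2 ≈ 1309.6)
k(-2)/E = (-½*(-2))/((926*√2)) = 1*(√2/1852) = √2/1852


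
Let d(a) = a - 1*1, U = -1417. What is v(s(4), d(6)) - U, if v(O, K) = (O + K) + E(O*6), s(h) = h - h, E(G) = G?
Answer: 1422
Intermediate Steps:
s(h) = 0
d(a) = -1 + a (d(a) = a - 1 = -1 + a)
v(O, K) = K + 7*O (v(O, K) = (O + K) + O*6 = (K + O) + 6*O = K + 7*O)
v(s(4), d(6)) - U = ((-1 + 6) + 7*0) - 1*(-1417) = (5 + 0) + 1417 = 5 + 1417 = 1422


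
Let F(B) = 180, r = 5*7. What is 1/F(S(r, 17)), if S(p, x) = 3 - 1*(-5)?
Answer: 1/180 ≈ 0.0055556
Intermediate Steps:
r = 35
S(p, x) = 8 (S(p, x) = 3 + 5 = 8)
1/F(S(r, 17)) = 1/180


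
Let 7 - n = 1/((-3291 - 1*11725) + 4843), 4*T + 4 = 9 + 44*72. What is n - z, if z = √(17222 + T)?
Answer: 71212/10173 - √72061/2 ≈ -127.22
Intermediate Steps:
T = 3173/4 (T = -1 + (9 + 44*72)/4 = -1 + (9 + 3168)/4 = -1 + (¼)*3177 = -1 + 3177/4 = 3173/4 ≈ 793.25)
z = √72061/2 (z = √(17222 + 3173/4) = √(72061/4) = √72061/2 ≈ 134.22)
n = 71212/10173 (n = 7 - 1/((-3291 - 1*11725) + 4843) = 7 - 1/((-3291 - 11725) + 4843) = 7 - 1/(-15016 + 4843) = 7 - 1/(-10173) = 7 - 1*(-1/10173) = 7 + 1/10173 = 71212/10173 ≈ 7.0001)
n - z = 71212/10173 - √72061/2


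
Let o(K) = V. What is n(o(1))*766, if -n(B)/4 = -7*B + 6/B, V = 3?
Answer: 58216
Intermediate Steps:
o(K) = 3
n(B) = -24/B + 28*B (n(B) = -4*(-7*B + 6/B) = -24/B + 28*B)
n(o(1))*766 = (-24/3 + 28*3)*766 = (-24*1/3 + 84)*766 = (-8 + 84)*766 = 76*766 = 58216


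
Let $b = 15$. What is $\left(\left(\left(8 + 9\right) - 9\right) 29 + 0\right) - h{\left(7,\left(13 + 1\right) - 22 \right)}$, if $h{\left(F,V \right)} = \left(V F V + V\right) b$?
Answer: $-6368$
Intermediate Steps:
$h{\left(F,V \right)} = 15 V + 15 F V^{2}$ ($h{\left(F,V \right)} = \left(V F V + V\right) 15 = \left(F V V + V\right) 15 = \left(F V^{2} + V\right) 15 = \left(V + F V^{2}\right) 15 = 15 V + 15 F V^{2}$)
$\left(\left(\left(8 + 9\right) - 9\right) 29 + 0\right) - h{\left(7,\left(13 + 1\right) - 22 \right)} = \left(\left(\left(8 + 9\right) - 9\right) 29 + 0\right) - 15 \left(\left(13 + 1\right) - 22\right) \left(1 + 7 \left(\left(13 + 1\right) - 22\right)\right) = \left(\left(17 - 9\right) 29 + 0\right) - 15 \left(14 - 22\right) \left(1 + 7 \left(14 - 22\right)\right) = \left(8 \cdot 29 + 0\right) - 15 \left(-8\right) \left(1 + 7 \left(-8\right)\right) = \left(232 + 0\right) - 15 \left(-8\right) \left(1 - 56\right) = 232 - 15 \left(-8\right) \left(-55\right) = 232 - 6600 = -6368$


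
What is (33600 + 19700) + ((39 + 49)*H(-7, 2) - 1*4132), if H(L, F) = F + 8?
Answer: 50048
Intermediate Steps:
H(L, F) = 8 + F
(33600 + 19700) + ((39 + 49)*H(-7, 2) - 1*4132) = (33600 + 19700) + ((39 + 49)*(8 + 2) - 1*4132) = 53300 + (88*10 - 4132) = 53300 + (880 - 4132) = 53300 - 3252 = 50048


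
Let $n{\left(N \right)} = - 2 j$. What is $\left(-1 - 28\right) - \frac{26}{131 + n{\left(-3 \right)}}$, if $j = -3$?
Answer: $- \frac{3999}{137} \approx -29.19$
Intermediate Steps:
$n{\left(N \right)} = 6$ ($n{\left(N \right)} = \left(-2\right) \left(-3\right) = 6$)
$\left(-1 - 28\right) - \frac{26}{131 + n{\left(-3 \right)}} = \left(-1 - 28\right) - \frac{26}{131 + 6} = \left(-1 - 28\right) - \frac{26}{137} = -29 - \frac{26}{137} = - \frac{3999}{137}$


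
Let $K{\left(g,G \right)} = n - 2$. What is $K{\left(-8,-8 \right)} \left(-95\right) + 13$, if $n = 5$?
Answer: $-272$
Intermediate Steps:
$K{\left(g,G \right)} = 3$ ($K{\left(g,G \right)} = 5 - 2 = 3$)
$K{\left(-8,-8 \right)} \left(-95\right) + 13 = 3 \left(-95\right) + 13 = -285 + 13 = -272$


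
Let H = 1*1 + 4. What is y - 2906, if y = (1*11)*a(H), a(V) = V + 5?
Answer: -2796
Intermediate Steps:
H = 5 (H = 1 + 4 = 5)
a(V) = 5 + V
y = 110 (y = (1*11)*(5 + 5) = 11*10 = 110)
y - 2906 = 110 - 2906 = -2796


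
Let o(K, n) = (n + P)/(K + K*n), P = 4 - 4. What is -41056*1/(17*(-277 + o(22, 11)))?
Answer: 985344/112999 ≈ 8.7199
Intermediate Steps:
P = 0
o(K, n) = n/(K + K*n) (o(K, n) = (n + 0)/(K + K*n) = n/(K + K*n))
-41056*1/(17*(-277 + o(22, 11))) = -41056*1/(17*(-277 + 11/(22*(1 + 11)))) = -41056*1/(17*(-277 + 11*(1/22)/12)) = -41056*1/(17*(-277 + 11*(1/22)*(1/12))) = -41056*1/(17*(-277 + 1/24)) = -41056/((-(-6647)*(-17)/24)) = -41056/((-1*112999/24)) = -41056/(-112999/24) = -41056*(-24/112999) = 985344/112999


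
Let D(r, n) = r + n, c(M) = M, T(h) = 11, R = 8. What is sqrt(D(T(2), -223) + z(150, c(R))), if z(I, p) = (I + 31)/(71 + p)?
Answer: I*sqrt(1308793)/79 ≈ 14.481*I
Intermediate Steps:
z(I, p) = (31 + I)/(71 + p)
D(r, n) = n + r
sqrt(D(T(2), -223) + z(150, c(R))) = sqrt((-223 + 11) + (31 + 150)/(71 + 8)) = sqrt(-212 + 181/79) = sqrt(-16567/79) = I*sqrt(1308793)/79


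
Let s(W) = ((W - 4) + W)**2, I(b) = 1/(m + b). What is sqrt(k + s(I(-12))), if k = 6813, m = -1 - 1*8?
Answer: sqrt(3011929)/21 ≈ 82.642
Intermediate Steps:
m = -9 (m = -1 - 8 = -9)
I(b) = 1/(-9 + b)
s(W) = (-4 + 2*W)**2 (s(W) = ((-4 + W) + W)**2 = (-4 + 2*W)**2)
sqrt(k + s(I(-12))) = sqrt(6813 + 4*(-2 + 1/(-9 - 12))**2) = sqrt(6813 + 4*(-2 + 1/(-21))**2) = sqrt(6813 + 4*(-2 - 1/21)**2) = sqrt(6813 + 4*(-43/21)**2) = sqrt(6813 + 4*(1849/441)) = sqrt(6813 + 7396/441) = sqrt(3011929/441) = sqrt(3011929)/21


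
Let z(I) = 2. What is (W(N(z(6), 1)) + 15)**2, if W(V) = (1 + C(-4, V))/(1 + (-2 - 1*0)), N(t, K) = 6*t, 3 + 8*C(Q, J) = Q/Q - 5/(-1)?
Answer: 11881/64 ≈ 185.64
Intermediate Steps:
C(Q, J) = 3/8 (C(Q, J) = -3/8 + (Q/Q - 5/(-1))/8 = -3/8 + (1 - 5*(-1))/8 = -3/8 + (1 + 5)/8 = -3/8 + (1/8)*6 = -3/8 + 3/4 = 3/8)
W(V) = -11/8 (W(V) = (1 + 3/8)/(1 + (-2 - 1*0)) = 11/(8*(1 + (-2 + 0))) = 11/(8*(1 - 2)) = (11/8)/(-1) = (11/8)*(-1) = -11/8)
(W(N(z(6), 1)) + 15)**2 = (-11/8 + 15)**2 = (109/8)**2 = 11881/64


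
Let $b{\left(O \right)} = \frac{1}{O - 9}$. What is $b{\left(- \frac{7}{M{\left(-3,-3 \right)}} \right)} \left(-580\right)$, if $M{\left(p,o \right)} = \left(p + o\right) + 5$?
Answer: $290$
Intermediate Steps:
$M{\left(p,o \right)} = 5 + o + p$ ($M{\left(p,o \right)} = \left(o + p\right) + 5 = 5 + o + p$)
$b{\left(O \right)} = \frac{1}{-9 + O}$
$b{\left(- \frac{7}{M{\left(-3,-3 \right)}} \right)} \left(-580\right) = \frac{1}{-9 - \frac{7}{5 - 3 - 3}} \left(-580\right) = \frac{1}{-9 - \frac{7}{-1}} \left(-580\right) = \frac{1}{-9 - -7} \left(-580\right) = \frac{1}{-9 + 7} \left(-580\right) = \frac{1}{-2} \left(-580\right) = \left(- \frac{1}{2}\right) \left(-580\right) = 290$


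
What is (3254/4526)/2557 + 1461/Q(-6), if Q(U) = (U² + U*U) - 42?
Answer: 2818037387/57864910 ≈ 48.700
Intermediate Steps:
Q(U) = -42 + 2*U² (Q(U) = (U² + U²) - 42 = 2*U² - 42 = -42 + 2*U²)
(3254/4526)/2557 + 1461/Q(-6) = (3254/4526)/2557 + 1461/(-42 + 2*(-6)²) = (3254*(1/4526))*(1/2557) + 1461/(-42 + 2*36) = (1627/2263)*(1/2557) + 1461/(-42 + 72) = 1627/5786491 + 1461/30 = 1627/5786491 + 1461*(1/30) = 1627/5786491 + 487/10 = 2818037387/57864910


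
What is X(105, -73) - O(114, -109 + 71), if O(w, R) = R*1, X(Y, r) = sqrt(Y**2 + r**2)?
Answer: 38 + sqrt(16354) ≈ 165.88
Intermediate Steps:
O(w, R) = R
X(105, -73) - O(114, -109 + 71) = sqrt(105**2 + (-73)**2) - (-109 + 71) = sqrt(11025 + 5329) - 1*(-38) = sqrt(16354) + 38 = 38 + sqrt(16354)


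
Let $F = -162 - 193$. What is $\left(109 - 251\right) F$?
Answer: $50410$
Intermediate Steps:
$F = -355$ ($F = -162 - 193 = -355$)
$\left(109 - 251\right) F = \left(109 - 251\right) \left(-355\right) = \left(-142\right) \left(-355\right) = 50410$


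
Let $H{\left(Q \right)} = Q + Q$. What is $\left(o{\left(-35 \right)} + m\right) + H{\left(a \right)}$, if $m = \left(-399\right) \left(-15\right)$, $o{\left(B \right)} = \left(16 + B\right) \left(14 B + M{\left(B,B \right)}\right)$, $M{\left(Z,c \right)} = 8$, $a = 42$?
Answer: $15227$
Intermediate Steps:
$H{\left(Q \right)} = 2 Q$
$o{\left(B \right)} = \left(8 + 14 B\right) \left(16 + B\right)$ ($o{\left(B \right)} = \left(16 + B\right) \left(14 B + 8\right) = \left(16 + B\right) \left(8 + 14 B\right) = \left(8 + 14 B\right) \left(16 + B\right)$)
$m = 5985$
$\left(o{\left(-35 \right)} + m\right) + H{\left(a \right)} = \left(\left(128 + 14 \left(-35\right)^{2} + 232 \left(-35\right)\right) + 5985\right) + 2 \cdot 42 = \left(\left(128 + 14 \cdot 1225 - 8120\right) + 5985\right) + 84 = \left(\left(128 + 17150 - 8120\right) + 5985\right) + 84 = \left(9158 + 5985\right) + 84 = 15143 + 84 = 15227$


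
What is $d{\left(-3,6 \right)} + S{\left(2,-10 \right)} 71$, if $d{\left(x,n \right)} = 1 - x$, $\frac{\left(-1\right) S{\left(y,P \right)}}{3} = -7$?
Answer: $1495$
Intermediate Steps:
$S{\left(y,P \right)} = 21$ ($S{\left(y,P \right)} = \left(-3\right) \left(-7\right) = 21$)
$d{\left(-3,6 \right)} + S{\left(2,-10 \right)} 71 = \left(1 - -3\right) + 21 \cdot 71 = \left(1 + 3\right) + 1491 = 4 + 1491 = 1495$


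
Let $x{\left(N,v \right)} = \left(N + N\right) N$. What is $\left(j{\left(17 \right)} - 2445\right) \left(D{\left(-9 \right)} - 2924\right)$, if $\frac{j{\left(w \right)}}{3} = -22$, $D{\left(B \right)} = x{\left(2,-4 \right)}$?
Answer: $7322076$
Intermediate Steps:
$x{\left(N,v \right)} = 2 N^{2}$ ($x{\left(N,v \right)} = 2 N N = 2 N^{2}$)
$D{\left(B \right)} = 8$ ($D{\left(B \right)} = 2 \cdot 2^{2} = 2 \cdot 4 = 8$)
$j{\left(w \right)} = -66$ ($j{\left(w \right)} = 3 \left(-22\right) = -66$)
$\left(j{\left(17 \right)} - 2445\right) \left(D{\left(-9 \right)} - 2924\right) = \left(-66 - 2445\right) \left(8 - 2924\right) = \left(-2511\right) \left(-2916\right) = 7322076$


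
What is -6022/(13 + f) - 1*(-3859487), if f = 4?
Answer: 65605257/17 ≈ 3.8591e+6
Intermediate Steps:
-6022/(13 + f) - 1*(-3859487) = -6022/(13 + 4) - 1*(-3859487) = -6022/17 + 3859487 = 65605257/17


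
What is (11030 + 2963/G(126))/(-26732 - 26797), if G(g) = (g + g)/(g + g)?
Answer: -1999/7647 ≈ -0.26141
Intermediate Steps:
G(g) = 1 (G(g) = (2*g)/((2*g)) = (2*g)*(1/(2*g)) = 1)
(11030 + 2963/G(126))/(-26732 - 26797) = (11030 + 2963/1)/(-26732 - 26797) = (11030 + 2963*1)/(-53529) = (11030 + 2963)*(-1/53529) = 13993*(-1/53529) = -1999/7647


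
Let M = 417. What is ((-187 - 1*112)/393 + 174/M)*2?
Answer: -37534/54627 ≈ -0.68710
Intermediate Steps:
((-187 - 1*112)/393 + 174/M)*2 = ((-187 - 1*112)/393 + 174/417)*2 = ((-187 - 112)*(1/393) + 174*(1/417))*2 = (-299*1/393 + 58/139)*2 = (-299/393 + 58/139)*2 = -18767/54627*2 = -37534/54627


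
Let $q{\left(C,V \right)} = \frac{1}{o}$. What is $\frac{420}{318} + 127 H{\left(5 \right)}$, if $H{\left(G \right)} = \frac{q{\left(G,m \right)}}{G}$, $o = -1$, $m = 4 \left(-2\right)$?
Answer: $- \frac{6381}{265} \approx -24.079$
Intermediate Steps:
$m = -8$
$q{\left(C,V \right)} = -1$ ($q{\left(C,V \right)} = \frac{1}{-1} = -1$)
$H{\left(G \right)} = - \frac{1}{G}$
$\frac{420}{318} + 127 H{\left(5 \right)} = \frac{420}{318} + 127 \left(- \frac{1}{5}\right) = 420 \cdot \frac{1}{318} + 127 \left(\left(-1\right) \frac{1}{5}\right) = \frac{70}{53} + 127 \left(- \frac{1}{5}\right) = \frac{70}{53} - \frac{127}{5} = - \frac{6381}{265}$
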